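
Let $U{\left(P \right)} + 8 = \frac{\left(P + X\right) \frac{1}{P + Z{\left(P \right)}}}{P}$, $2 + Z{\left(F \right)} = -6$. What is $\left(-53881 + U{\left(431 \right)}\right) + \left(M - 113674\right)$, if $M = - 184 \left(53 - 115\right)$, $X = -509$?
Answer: $- \frac{9489695531}{60771} \approx -1.5616 \cdot 10^{5}$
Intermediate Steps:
$Z{\left(F \right)} = -8$ ($Z{\left(F \right)} = -2 - 6 = -8$)
$M = 11408$ ($M = \left(-184\right) \left(-62\right) = 11408$)
$U{\left(P \right)} = -8 + \frac{-509 + P}{P \left(-8 + P\right)}$ ($U{\left(P \right)} = -8 + \frac{\left(P - 509\right) \frac{1}{P - 8}}{P} = -8 + \frac{\left(-509 + P\right) \frac{1}{-8 + P}}{P} = -8 + \frac{\frac{1}{-8 + P} \left(-509 + P\right)}{P} = -8 + \frac{-509 + P}{P \left(-8 + P\right)}$)
$\left(-53881 + U{\left(431 \right)}\right) + \left(M - 113674\right) = \left(-53881 + \frac{-509 - 8 \cdot 431^{2} + 65 \cdot 431}{431 \left(-8 + 431\right)}\right) + \left(11408 - 113674\right) = \left(-53881 + \frac{-509 - 1486088 + 28015}{431 \cdot 423}\right) + \left(11408 - 113674\right) = \left(-53881 + \frac{1}{431} \cdot \frac{1}{423} \left(-509 - 1486088 + 28015\right)\right) - 102266 = \left(-53881 + \frac{1}{431} \cdot \frac{1}{423} \left(-1458582\right)\right) - 102266 = \left(-53881 - \frac{486194}{60771}\right) - 102266 = - \frac{3274888445}{60771} - 102266 = - \frac{9489695531}{60771}$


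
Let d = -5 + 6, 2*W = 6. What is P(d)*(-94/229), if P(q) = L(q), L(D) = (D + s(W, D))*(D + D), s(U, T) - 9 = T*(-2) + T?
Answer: -1692/229 ≈ -7.3886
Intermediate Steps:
W = 3 (W = (½)*6 = 3)
s(U, T) = 9 - T (s(U, T) = 9 + (T*(-2) + T) = 9 + (-2*T + T) = 9 - T)
d = 1
L(D) = 18*D (L(D) = (D + (9 - D))*(D + D) = 9*(2*D) = 18*D)
P(q) = 18*q
P(d)*(-94/229) = (18*1)*(-94/229) = 18*(-94*1/229) = 18*(-94/229) = -1692/229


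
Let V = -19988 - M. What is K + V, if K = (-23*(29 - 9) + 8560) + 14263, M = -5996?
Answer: 8371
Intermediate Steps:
K = 22363 (K = (-23*20 + 8560) + 14263 = (-460 + 8560) + 14263 = 8100 + 14263 = 22363)
V = -13992 (V = -19988 - 1*(-5996) = -19988 + 5996 = -13992)
K + V = 22363 - 13992 = 8371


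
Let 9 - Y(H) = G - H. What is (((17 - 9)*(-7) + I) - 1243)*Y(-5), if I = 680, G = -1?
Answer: -3095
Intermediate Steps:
Y(H) = 10 + H (Y(H) = 9 - (-1 - H) = 9 + (1 + H) = 10 + H)
(((17 - 9)*(-7) + I) - 1243)*Y(-5) = (((17 - 9)*(-7) + 680) - 1243)*(10 - 5) = ((8*(-7) + 680) - 1243)*5 = ((-56 + 680) - 1243)*5 = (624 - 1243)*5 = -619*5 = -3095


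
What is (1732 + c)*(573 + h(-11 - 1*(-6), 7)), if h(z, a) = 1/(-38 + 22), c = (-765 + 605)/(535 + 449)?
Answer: 244089709/246 ≈ 9.9224e+5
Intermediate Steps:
c = -20/123 (c = -160/984 = -160*1/984 = -20/123 ≈ -0.16260)
h(z, a) = -1/16 (h(z, a) = 1/(-16) = -1/16)
(1732 + c)*(573 + h(-11 - 1*(-6), 7)) = (1732 - 20/123)*(573 - 1/16) = (213016/123)*(9167/16) = 244089709/246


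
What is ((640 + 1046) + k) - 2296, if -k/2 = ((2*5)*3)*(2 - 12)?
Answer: -10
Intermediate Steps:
k = 600 (k = -2*(2*5)*3*(2 - 12) = -2*10*3*(-10) = -60*(-10) = -2*(-300) = 600)
((640 + 1046) + k) - 2296 = ((640 + 1046) + 600) - 2296 = (1686 + 600) - 2296 = 2286 - 2296 = -10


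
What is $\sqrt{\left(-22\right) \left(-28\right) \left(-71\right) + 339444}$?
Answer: $2 \sqrt{73927} \approx 543.79$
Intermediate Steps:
$\sqrt{\left(-22\right) \left(-28\right) \left(-71\right) + 339444} = \sqrt{616 \left(-71\right) + 339444} = \sqrt{-43736 + 339444} = \sqrt{295708} = 2 \sqrt{73927}$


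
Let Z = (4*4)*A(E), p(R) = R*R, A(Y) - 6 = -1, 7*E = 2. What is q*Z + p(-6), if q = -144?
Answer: -11484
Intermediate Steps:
E = 2/7 (E = (1/7)*2 = 2/7 ≈ 0.28571)
A(Y) = 5 (A(Y) = 6 - 1 = 5)
p(R) = R**2
Z = 80 (Z = (4*4)*5 = 16*5 = 80)
q*Z + p(-6) = -144*80 + (-6)**2 = -11520 + 36 = -11484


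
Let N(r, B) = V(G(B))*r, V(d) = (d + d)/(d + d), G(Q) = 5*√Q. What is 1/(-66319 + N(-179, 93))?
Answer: -1/66498 ≈ -1.5038e-5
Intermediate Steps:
V(d) = 1 (V(d) = (2*d)/((2*d)) = (2*d)*(1/(2*d)) = 1)
N(r, B) = r (N(r, B) = 1*r = r)
1/(-66319 + N(-179, 93)) = 1/(-66319 - 179) = 1/(-66498) = -1/66498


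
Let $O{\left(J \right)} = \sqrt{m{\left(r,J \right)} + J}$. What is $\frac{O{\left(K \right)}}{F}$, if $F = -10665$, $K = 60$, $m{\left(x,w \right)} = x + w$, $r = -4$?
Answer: $- \frac{2 \sqrt{29}}{10665} \approx -0.0010099$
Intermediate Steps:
$m{\left(x,w \right)} = w + x$
$O{\left(J \right)} = \sqrt{-4 + 2 J}$ ($O{\left(J \right)} = \sqrt{\left(J - 4\right) + J} = \sqrt{\left(-4 + J\right) + J} = \sqrt{-4 + 2 J}$)
$\frac{O{\left(K \right)}}{F} = \frac{\sqrt{-4 + 2 \cdot 60}}{-10665} = \sqrt{-4 + 120} \left(- \frac{1}{10665}\right) = \sqrt{116} \left(- \frac{1}{10665}\right) = 2 \sqrt{29} \left(- \frac{1}{10665}\right) = - \frac{2 \sqrt{29}}{10665}$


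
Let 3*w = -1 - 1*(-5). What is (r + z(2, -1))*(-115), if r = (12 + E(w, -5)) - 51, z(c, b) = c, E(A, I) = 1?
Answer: 4140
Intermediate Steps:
w = 4/3 (w = (-1 - 1*(-5))/3 = (-1 + 5)/3 = (⅓)*4 = 4/3 ≈ 1.3333)
r = -38 (r = (12 + 1) - 51 = 13 - 51 = -38)
(r + z(2, -1))*(-115) = (-38 + 2)*(-115) = -36*(-115) = 4140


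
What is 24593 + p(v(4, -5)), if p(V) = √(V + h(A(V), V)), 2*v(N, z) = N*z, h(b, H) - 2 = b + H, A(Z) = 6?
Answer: 24593 + 2*I*√3 ≈ 24593.0 + 3.4641*I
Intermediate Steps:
h(b, H) = 2 + H + b (h(b, H) = 2 + (b + H) = 2 + (H + b) = 2 + H + b)
v(N, z) = N*z/2 (v(N, z) = (N*z)/2 = N*z/2)
p(V) = √(8 + 2*V) (p(V) = √(V + (2 + V + 6)) = √(V + (8 + V)) = √(8 + 2*V))
24593 + p(v(4, -5)) = 24593 + √(8 + 2*((½)*4*(-5))) = 24593 + √(8 + 2*(-10)) = 24593 + √(8 - 20) = 24593 + √(-12) = 24593 + 2*I*√3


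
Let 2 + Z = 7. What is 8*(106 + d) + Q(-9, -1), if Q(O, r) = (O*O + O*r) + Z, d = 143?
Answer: 2087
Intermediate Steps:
Z = 5 (Z = -2 + 7 = 5)
Q(O, r) = 5 + O² + O*r (Q(O, r) = (O*O + O*r) + 5 = (O² + O*r) + 5 = 5 + O² + O*r)
8*(106 + d) + Q(-9, -1) = 8*(106 + 143) + (5 + (-9)² - 9*(-1)) = 8*249 + (5 + 81 + 9) = 1992 + 95 = 2087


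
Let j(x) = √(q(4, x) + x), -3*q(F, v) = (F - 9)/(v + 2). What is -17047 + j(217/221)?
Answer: -17047 + √294138641238/436917 ≈ -17046.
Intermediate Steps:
q(F, v) = -(-9 + F)/(3*(2 + v)) (q(F, v) = -(F - 9)/(3*(v + 2)) = -(-9 + F)/(3*(2 + v)))
j(x) = √(x + 5/(3*(2 + x))) (j(x) = √((9 - 1*4)/(3*(2 + x)) + x) = √((9 - 4)/(3*(2 + x)) + x) = √((⅓)*5/(2 + x) + x) = √(5/(3*(2 + x)) + x) = √(x + 5/(3*(2 + x))))
-17047 + j(217/221) = -17047 + √3*√(3*(217/221) + 5/(2 + 217/221))/3 = -17047 + √3*√(651/221 + 5/(659/221))/3 = -17047 + √3*√(651/221 + 5*(221/659))/3 = -17047 + √3*√(651/221 + 1105/659)/3 = -17047 + √3*√(673214/145639)/3 = -17047 + √3*(√98046213746/145639)/3 = -17047 + √294138641238/436917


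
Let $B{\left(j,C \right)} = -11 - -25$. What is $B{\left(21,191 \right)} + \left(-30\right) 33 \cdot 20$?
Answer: $-19786$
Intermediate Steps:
$B{\left(j,C \right)} = 14$ ($B{\left(j,C \right)} = -11 + 25 = 14$)
$B{\left(21,191 \right)} + \left(-30\right) 33 \cdot 20 = 14 + \left(-30\right) 33 \cdot 20 = 14 - 19800 = -19786$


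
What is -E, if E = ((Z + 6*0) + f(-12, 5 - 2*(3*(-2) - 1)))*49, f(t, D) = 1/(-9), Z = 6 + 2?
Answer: -3479/9 ≈ -386.56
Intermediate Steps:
Z = 8
f(t, D) = -⅑
E = 3479/9 (E = ((8 + 6*0) - ⅑)*49 = ((8 + 0) - ⅑)*49 = (8 - ⅑)*49 = (71/9)*49 = 3479/9 ≈ 386.56)
-E = -1*3479/9 = -3479/9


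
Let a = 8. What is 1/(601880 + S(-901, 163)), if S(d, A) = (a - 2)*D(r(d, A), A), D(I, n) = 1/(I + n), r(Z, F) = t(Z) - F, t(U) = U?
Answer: 901/542293874 ≈ 1.6615e-6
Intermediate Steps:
r(Z, F) = Z - F
S(d, A) = 6/d (S(d, A) = (8 - 2)/((d - A) + A) = 6/d)
1/(601880 + S(-901, 163)) = 1/(601880 + 6/(-901)) = 1/(601880 + 6*(-1/901)) = 1/(601880 - 6/901) = 1/(542293874/901) = 901/542293874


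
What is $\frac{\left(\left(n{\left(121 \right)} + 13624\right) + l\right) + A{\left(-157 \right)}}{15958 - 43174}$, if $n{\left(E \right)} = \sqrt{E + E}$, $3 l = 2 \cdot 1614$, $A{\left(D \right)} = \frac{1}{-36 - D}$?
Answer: $- \frac{1778701}{3293136} - \frac{11 \sqrt{2}}{27216} \approx -0.5407$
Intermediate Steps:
$l = 1076$ ($l = \frac{2 \cdot 1614}{3} = \frac{1}{3} \cdot 3228 = 1076$)
$n{\left(E \right)} = \sqrt{2} \sqrt{E}$ ($n{\left(E \right)} = \sqrt{2 E} = \sqrt{2} \sqrt{E}$)
$\frac{\left(\left(n{\left(121 \right)} + 13624\right) + l\right) + A{\left(-157 \right)}}{15958 - 43174} = \frac{\left(\left(\sqrt{2} \sqrt{121} + 13624\right) + 1076\right) - \frac{1}{36 - 157}}{15958 - 43174} = \frac{\left(\left(\sqrt{2} \cdot 11 + 13624\right) + 1076\right) - \frac{1}{-121}}{-27216} = \left(\left(\left(11 \sqrt{2} + 13624\right) + 1076\right) - - \frac{1}{121}\right) \left(- \frac{1}{27216}\right) = \left(\left(\left(13624 + 11 \sqrt{2}\right) + 1076\right) + \frac{1}{121}\right) \left(- \frac{1}{27216}\right) = \left(\left(14700 + 11 \sqrt{2}\right) + \frac{1}{121}\right) \left(- \frac{1}{27216}\right) = \left(\frac{1778701}{121} + 11 \sqrt{2}\right) \left(- \frac{1}{27216}\right) = - \frac{1778701}{3293136} - \frac{11 \sqrt{2}}{27216}$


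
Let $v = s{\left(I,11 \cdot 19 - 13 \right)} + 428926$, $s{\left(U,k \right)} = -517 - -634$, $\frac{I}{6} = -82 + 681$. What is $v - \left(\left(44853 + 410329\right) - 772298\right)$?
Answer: $746159$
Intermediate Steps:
$I = 3594$ ($I = 6 \left(-82 + 681\right) = 6 \cdot 599 = 3594$)
$s{\left(U,k \right)} = 117$ ($s{\left(U,k \right)} = -517 + 634 = 117$)
$v = 429043$ ($v = 117 + 428926 = 429043$)
$v - \left(\left(44853 + 410329\right) - 772298\right) = 429043 - \left(\left(44853 + 410329\right) - 772298\right) = 429043 - \left(455182 - 772298\right) = 429043 - -317116 = 429043 + 317116 = 746159$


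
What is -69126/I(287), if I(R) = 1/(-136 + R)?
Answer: -10438026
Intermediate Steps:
-69126/I(287) = -69126/(1/(-136 + 287)) = -69126/(1/151) = -69126/1/151 = -69126*151 = -10438026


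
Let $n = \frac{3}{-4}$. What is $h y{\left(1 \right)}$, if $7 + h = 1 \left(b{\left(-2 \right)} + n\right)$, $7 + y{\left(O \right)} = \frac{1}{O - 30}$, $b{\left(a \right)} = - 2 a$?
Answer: $\frac{765}{29} \approx 26.379$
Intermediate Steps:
$n = - \frac{3}{4}$ ($n = 3 \left(- \frac{1}{4}\right) = - \frac{3}{4} \approx -0.75$)
$y{\left(O \right)} = -7 + \frac{1}{-30 + O}$ ($y{\left(O \right)} = -7 + \frac{1}{O - 30} = -7 + \frac{1}{-30 + O}$)
$h = - \frac{15}{4}$ ($h = -7 + 1 \left(\left(-2\right) \left(-2\right) - \frac{3}{4}\right) = -7 + 1 \left(4 - \frac{3}{4}\right) = -7 + 1 \cdot \frac{13}{4} = -7 + \frac{13}{4} = - \frac{15}{4} \approx -3.75$)
$h y{\left(1 \right)} = - \frac{15 \frac{211 - 7}{-30 + 1}}{4} = - \frac{15 \frac{211 - 7}{-29}}{4} = - \frac{15 \left(\left(- \frac{1}{29}\right) 204\right)}{4} = \left(- \frac{15}{4}\right) \left(- \frac{204}{29}\right) = \frac{765}{29}$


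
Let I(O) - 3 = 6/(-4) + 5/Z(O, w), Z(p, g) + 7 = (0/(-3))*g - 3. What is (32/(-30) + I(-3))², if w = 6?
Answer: 1/225 ≈ 0.0044444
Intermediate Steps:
Z(p, g) = -10 (Z(p, g) = -7 + ((0/(-3))*g - 3) = -7 + ((0*(-⅓))*g - 3) = -7 + (0*g - 3) = -7 + (0 - 3) = -7 - 3 = -10)
I(O) = 1 (I(O) = 3 + (6/(-4) + 5/(-10)) = 3 + (6*(-¼) + 5*(-⅒)) = 3 + (-3/2 - ½) = 3 - 2 = 1)
(32/(-30) + I(-3))² = (32/(-30) + 1)² = (32*(-1/30) + 1)² = (-16/15 + 1)² = (-1/15)² = 1/225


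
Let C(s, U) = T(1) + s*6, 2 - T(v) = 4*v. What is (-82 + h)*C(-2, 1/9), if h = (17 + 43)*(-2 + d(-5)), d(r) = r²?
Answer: -18172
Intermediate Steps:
T(v) = 2 - 4*v
C(s, U) = -2 + 6*s (C(s, U) = (2 - 4*1) + s*6 = (2 - 4) + 6*s = -2 + 6*s)
h = 1380 (h = (17 + 43)*(-2 + (-5)²) = 60*(-2 + 25) = 60*23 = 1380)
(-82 + h)*C(-2, 1/9) = (-82 + 1380)*(-2 + 6*(-2)) = 1298*(-2 - 12) = 1298*(-14) = -18172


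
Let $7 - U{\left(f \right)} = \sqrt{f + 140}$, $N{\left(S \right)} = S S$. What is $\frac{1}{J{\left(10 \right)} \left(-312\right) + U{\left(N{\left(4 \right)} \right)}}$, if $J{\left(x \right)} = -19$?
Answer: $\frac{5935}{35224069} + \frac{2 \sqrt{39}}{35224069} \approx 0.00016885$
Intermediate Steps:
$N{\left(S \right)} = S^{2}$
$U{\left(f \right)} = 7 - \sqrt{140 + f}$ ($U{\left(f \right)} = 7 - \sqrt{f + 140} = 7 - \sqrt{140 + f}$)
$\frac{1}{J{\left(10 \right)} \left(-312\right) + U{\left(N{\left(4 \right)} \right)}} = \frac{1}{\left(-19\right) \left(-312\right) + \left(7 - \sqrt{140 + 4^{2}}\right)} = \frac{1}{5928 + \left(7 - \sqrt{140 + 16}\right)} = \frac{1}{5928 + \left(7 - \sqrt{156}\right)} = \frac{1}{5928 + \left(7 - 2 \sqrt{39}\right)} = \frac{1}{5935 - 2 \sqrt{39}}$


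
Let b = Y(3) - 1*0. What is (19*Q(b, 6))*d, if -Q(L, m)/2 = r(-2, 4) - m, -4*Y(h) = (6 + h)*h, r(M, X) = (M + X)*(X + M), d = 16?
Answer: 1216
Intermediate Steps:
r(M, X) = (M + X)**2 (r(M, X) = (M + X)*(M + X) = (M + X)**2)
Y(h) = -h*(6 + h)/4 (Y(h) = -(6 + h)*h/4 = -h*(6 + h)/4)
b = -27/4 (b = -1/4*3*(6 + 3) - 1*0 = -1/4*3*9 + 0 = -27/4 + 0 = -27/4 ≈ -6.7500)
Q(L, m) = -8 + 2*m (Q(L, m) = -2*((-2 + 4)**2 - m) = -2*(2**2 - m) = -2*(4 - m) = -8 + 2*m)
(19*Q(b, 6))*d = (19*(-8 + 2*6))*16 = (19*(-8 + 12))*16 = (19*4)*16 = 76*16 = 1216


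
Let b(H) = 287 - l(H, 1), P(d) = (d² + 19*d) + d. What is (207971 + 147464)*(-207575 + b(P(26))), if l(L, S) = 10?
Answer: -73680964630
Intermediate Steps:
P(d) = d² + 20*d
b(H) = 277 (b(H) = 287 - 1*10 = 287 - 10 = 277)
(207971 + 147464)*(-207575 + b(P(26))) = (207971 + 147464)*(-207575 + 277) = 355435*(-207298) = -73680964630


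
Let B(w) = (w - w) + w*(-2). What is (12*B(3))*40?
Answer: -2880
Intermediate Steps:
B(w) = -2*w (B(w) = 0 - 2*w = -2*w)
(12*B(3))*40 = (12*(-2*3))*40 = (12*(-6))*40 = -72*40 = -2880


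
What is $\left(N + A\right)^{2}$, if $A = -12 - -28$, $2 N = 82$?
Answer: $3249$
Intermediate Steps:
$N = 41$ ($N = \frac{1}{2} \cdot 82 = 41$)
$A = 16$ ($A = -12 + 28 = 16$)
$\left(N + A\right)^{2} = \left(41 + 16\right)^{2} = 57^{2} = 3249$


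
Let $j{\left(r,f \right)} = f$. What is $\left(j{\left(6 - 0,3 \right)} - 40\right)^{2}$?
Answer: $1369$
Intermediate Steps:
$\left(j{\left(6 - 0,3 \right)} - 40\right)^{2} = \left(3 - 40\right)^{2} = \left(-37\right)^{2} = 1369$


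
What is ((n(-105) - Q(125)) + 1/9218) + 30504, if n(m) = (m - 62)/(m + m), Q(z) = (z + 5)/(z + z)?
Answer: 73811957663/2419725 ≈ 30504.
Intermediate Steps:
Q(z) = (5 + z)/(2*z) (Q(z) = (5 + z)/((2*z)) = (5 + z)*(1/(2*z)) = (5 + z)/(2*z))
n(m) = (-62 + m)/(2*m) (n(m) = (-62 + m)/((2*m)) = (-62 + m)*(1/(2*m)) = (-62 + m)/(2*m))
((n(-105) - Q(125)) + 1/9218) + 30504 = (((1/2)*(-62 - 105)/(-105) - (5 + 125)/(2*125)) + 1/9218) + 30504 = (((1/2)*(-1/105)*(-167) - 130/(2*125)) + 1/9218) + 30504 = ((167/210 - 1*13/25) + 1/9218) + 30504 = ((167/210 - 13/25) + 1/9218) + 30504 = (289/1050 + 1/9218) + 30504 = 666263/2419725 + 30504 = 73811957663/2419725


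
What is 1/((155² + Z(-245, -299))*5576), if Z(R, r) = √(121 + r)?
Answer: 24025/3218471677528 - I*√178/3218471677528 ≈ 7.4647e-9 - 4.1453e-12*I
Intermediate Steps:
1/((155² + Z(-245, -299))*5576) = 1/((155² + √(121 - 299))*5576) = (1/5576)/(24025 + √(-178)) = (1/5576)/(24025 + I*√178) = 1/(5576*(24025 + I*√178))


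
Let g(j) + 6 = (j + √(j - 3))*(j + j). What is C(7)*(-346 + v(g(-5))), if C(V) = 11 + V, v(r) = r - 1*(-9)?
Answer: -5274 - 360*I*√2 ≈ -5274.0 - 509.12*I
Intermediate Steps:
g(j) = -6 + 2*j*(j + √(-3 + j)) (g(j) = -6 + (j + √(j - 3))*(j + j) = -6 + (j + √(-3 + j))*(2*j) = -6 + 2*j*(j + √(-3 + j)))
v(r) = 9 + r (v(r) = r + 9 = 9 + r)
C(7)*(-346 + v(g(-5))) = (11 + 7)*(-346 + (9 + (-6 + 2*(-5)² + 2*(-5)*√(-3 - 5)))) = 18*(-346 + (9 + (-6 + 2*25 + 2*(-5)*√(-8)))) = 18*(-346 + (9 + (-6 + 50 + 2*(-5)*(2*I*√2)))) = 18*(-346 + (9 + (-6 + 50 - 20*I*√2))) = 18*(-346 + (9 + (44 - 20*I*√2))) = 18*(-346 + (53 - 20*I*√2)) = 18*(-293 - 20*I*√2) = -5274 - 360*I*√2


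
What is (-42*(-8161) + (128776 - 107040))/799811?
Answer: 364498/799811 ≈ 0.45573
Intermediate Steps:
(-42*(-8161) + (128776 - 107040))/799811 = (342762 + 21736)*(1/799811) = 364498*(1/799811) = 364498/799811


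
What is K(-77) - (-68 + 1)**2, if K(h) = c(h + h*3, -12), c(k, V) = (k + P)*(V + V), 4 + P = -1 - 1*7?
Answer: 3191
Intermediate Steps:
P = -12 (P = -4 + (-1 - 1*7) = -4 + (-1 - 7) = -4 - 8 = -12)
c(k, V) = 2*V*(-12 + k) (c(k, V) = (k - 12)*(V + V) = (-12 + k)*(2*V) = 2*V*(-12 + k))
K(h) = 288 - 96*h (K(h) = 2*(-12)*(-12 + (h + h*3)) = 2*(-12)*(-12 + (h + 3*h)) = 2*(-12)*(-12 + 4*h) = 288 - 96*h)
K(-77) - (-68 + 1)**2 = (288 - 96*(-77)) - (-68 + 1)**2 = (288 + 7392) - 1*(-67)**2 = 7680 - 1*4489 = 7680 - 4489 = 3191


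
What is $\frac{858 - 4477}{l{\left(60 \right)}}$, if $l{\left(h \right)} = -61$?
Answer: $\frac{3619}{61} \approx 59.328$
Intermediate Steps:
$\frac{858 - 4477}{l{\left(60 \right)}} = \frac{858 - 4477}{-61} = \left(-3619\right) \left(- \frac{1}{61}\right) = \frac{3619}{61}$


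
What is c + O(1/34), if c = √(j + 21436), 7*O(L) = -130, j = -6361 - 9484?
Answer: -130/7 + √5591 ≈ 56.202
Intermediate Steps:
j = -15845
O(L) = -130/7 (O(L) = (⅐)*(-130) = -130/7)
c = √5591 (c = √(-15845 + 21436) = √5591 ≈ 74.773)
c + O(1/34) = √5591 - 130/7 = -130/7 + √5591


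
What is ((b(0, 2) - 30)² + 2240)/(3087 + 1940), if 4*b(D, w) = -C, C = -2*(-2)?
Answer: 291/457 ≈ 0.63676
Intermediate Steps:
C = 4
b(D, w) = -1 (b(D, w) = (-1*4)/4 = (¼)*(-4) = -1)
((b(0, 2) - 30)² + 2240)/(3087 + 1940) = ((-1 - 30)² + 2240)/(3087 + 1940) = ((-31)² + 2240)/5027 = (961 + 2240)*(1/5027) = 3201*(1/5027) = 291/457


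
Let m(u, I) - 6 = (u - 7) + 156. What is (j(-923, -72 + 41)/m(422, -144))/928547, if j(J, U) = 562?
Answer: 562/535771619 ≈ 1.0490e-6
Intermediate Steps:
m(u, I) = 155 + u (m(u, I) = 6 + ((u - 7) + 156) = 6 + ((-7 + u) + 156) = 6 + (149 + u) = 155 + u)
(j(-923, -72 + 41)/m(422, -144))/928547 = (562/(155 + 422))/928547 = (562/577)*(1/928547) = 562/535771619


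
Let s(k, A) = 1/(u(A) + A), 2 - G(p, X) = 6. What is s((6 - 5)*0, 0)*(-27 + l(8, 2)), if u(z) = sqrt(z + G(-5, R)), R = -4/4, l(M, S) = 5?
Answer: 11*I ≈ 11.0*I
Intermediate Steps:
R = -1 (R = -4*1/4 = -1)
G(p, X) = -4 (G(p, X) = 2 - 1*6 = 2 - 6 = -4)
u(z) = sqrt(-4 + z) (u(z) = sqrt(z - 4) = sqrt(-4 + z))
s(k, A) = 1/(A + sqrt(-4 + A)) (s(k, A) = 1/(sqrt(-4 + A) + A) = 1/(A + sqrt(-4 + A)))
s((6 - 5)*0, 0)*(-27 + l(8, 2)) = (-27 + 5)/(0 + sqrt(-4 + 0)) = -22/(0 + sqrt(-4)) = -22/(0 + 2*I) = -22/(2*I) = -I/2*(-22) = 11*I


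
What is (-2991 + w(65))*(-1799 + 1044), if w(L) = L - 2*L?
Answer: 2307280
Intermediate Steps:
w(L) = -L
(-2991 + w(65))*(-1799 + 1044) = (-2991 - 1*65)*(-1799 + 1044) = (-2991 - 65)*(-755) = -3056*(-755) = 2307280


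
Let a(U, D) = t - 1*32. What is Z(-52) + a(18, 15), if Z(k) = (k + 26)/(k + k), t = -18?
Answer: -199/4 ≈ -49.750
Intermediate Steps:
a(U, D) = -50 (a(U, D) = -18 - 1*32 = -18 - 32 = -50)
Z(k) = (26 + k)/(2*k) (Z(k) = (26 + k)/((2*k)) = (26 + k)*(1/(2*k)) = (26 + k)/(2*k))
Z(-52) + a(18, 15) = (1/2)*(26 - 52)/(-52) - 50 = (1/2)*(-1/52)*(-26) - 50 = 1/4 - 50 = -199/4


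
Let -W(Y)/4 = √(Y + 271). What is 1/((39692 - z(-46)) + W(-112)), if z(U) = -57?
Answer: 39749/1579980457 + 4*√159/1579980457 ≈ 2.5190e-5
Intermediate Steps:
W(Y) = -4*√(271 + Y) (W(Y) = -4*√(Y + 271) = -4*√(271 + Y))
1/((39692 - z(-46)) + W(-112)) = 1/((39692 - 1*(-57)) - 4*√(271 - 112)) = 1/((39692 + 57) - 4*√159) = 1/(39749 - 4*√159)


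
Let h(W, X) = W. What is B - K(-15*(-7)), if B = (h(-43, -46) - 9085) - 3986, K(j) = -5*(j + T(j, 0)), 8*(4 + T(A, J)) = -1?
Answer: -100877/8 ≈ -12610.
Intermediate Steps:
T(A, J) = -33/8 (T(A, J) = -4 + (⅛)*(-1) = -4 - ⅛ = -33/8)
K(j) = 165/8 - 5*j (K(j) = -5*(j - 33/8) = -5*(-33/8 + j) = 165/8 - 5*j)
B = -13114 (B = (-43 - 9085) - 3986 = -9128 - 3986 = -13114)
B - K(-15*(-7)) = -13114 - (165/8 - (-75)*(-7)) = -13114 - (165/8 - 5*105) = -13114 - (165/8 - 525) = -13114 - 1*(-4035/8) = -13114 + 4035/8 = -100877/8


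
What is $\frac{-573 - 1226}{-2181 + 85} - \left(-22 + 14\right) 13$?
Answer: $\frac{219783}{2096} \approx 104.86$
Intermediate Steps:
$\frac{-573 - 1226}{-2181 + 85} - \left(-22 + 14\right) 13 = - \frac{1799}{-2096} - \left(-8\right) 13 = \left(-1799\right) \left(- \frac{1}{2096}\right) - -104 = \frac{1799}{2096} + 104 = \frac{219783}{2096}$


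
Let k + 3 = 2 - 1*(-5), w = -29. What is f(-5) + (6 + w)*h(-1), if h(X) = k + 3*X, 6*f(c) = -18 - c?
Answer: -151/6 ≈ -25.167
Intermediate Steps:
k = 4 (k = -3 + (2 - 1*(-5)) = -3 + (2 + 5) = -3 + 7 = 4)
f(c) = -3 - c/6 (f(c) = (-18 - c)/6 = -3 - c/6)
h(X) = 4 + 3*X
f(-5) + (6 + w)*h(-1) = (-3 - 1/6*(-5)) + (6 - 29)*(4 + 3*(-1)) = (-3 + 5/6) - 23*(4 - 3) = -13/6 - 23*1 = -13/6 - 23 = -151/6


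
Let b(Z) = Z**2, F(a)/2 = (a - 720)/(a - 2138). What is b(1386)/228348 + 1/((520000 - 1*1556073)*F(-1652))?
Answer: 131138122269331/15588335784508 ≈ 8.4126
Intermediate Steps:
F(a) = 2*(-720 + a)/(-2138 + a) (F(a) = 2*((a - 720)/(a - 2138)) = 2*((-720 + a)/(-2138 + a)) = 2*(-720 + a)/(-2138 + a))
b(1386)/228348 + 1/((520000 - 1*1556073)*F(-1652)) = 1386**2/228348 + 1/((520000 - 1*1556073)*((2*(-720 - 1652)/(-2138 - 1652)))) = 1920996*(1/228348) + 1/((520000 - 1556073)*((2*(-2372)/(-3790)))) = 53361/6343 + 1/((-1036073)*((2*(-1/3790)*(-2372)))) = 53361/6343 - 1/(1036073*2372/1895) = 53361/6343 - 1/1036073*1895/2372 = 53361/6343 - 1895/2457565156 = 131138122269331/15588335784508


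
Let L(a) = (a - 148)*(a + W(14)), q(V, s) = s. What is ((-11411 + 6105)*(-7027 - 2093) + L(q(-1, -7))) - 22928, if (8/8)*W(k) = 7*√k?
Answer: 48368877 - 1085*√14 ≈ 4.8365e+7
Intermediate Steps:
W(k) = 7*√k
L(a) = (-148 + a)*(a + 7*√14) (L(a) = (a - 148)*(a + 7*√14) = (-148 + a)*(a + 7*√14))
((-11411 + 6105)*(-7027 - 2093) + L(q(-1, -7))) - 22928 = ((-11411 + 6105)*(-7027 - 2093) + ((-7)² - 1036*√14 - 148*(-7) + 7*(-7)*√14)) - 22928 = (-5306*(-9120) + (49 - 1036*√14 + 1036 - 49*√14)) - 22928 = (48390720 + (1085 - 1085*√14)) - 22928 = (48391805 - 1085*√14) - 22928 = 48368877 - 1085*√14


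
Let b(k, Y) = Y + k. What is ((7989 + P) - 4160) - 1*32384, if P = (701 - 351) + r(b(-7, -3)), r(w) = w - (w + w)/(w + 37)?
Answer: -761785/27 ≈ -28214.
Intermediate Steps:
r(w) = w - 2*w/(37 + w)
P = 9200/27 (P = (701 - 351) + (-3 - 7)*(35 + (-3 - 7))/(37 + (-3 - 7)) = 350 - 10*(35 - 10)/(37 - 10) = 350 - 10*25/27 = 350 - 10*1/27*25 = 350 - 250/27 = 9200/27 ≈ 340.74)
((7989 + P) - 4160) - 1*32384 = ((7989 + 9200/27) - 4160) - 1*32384 = (224903/27 - 4160) - 32384 = 112583/27 - 32384 = -761785/27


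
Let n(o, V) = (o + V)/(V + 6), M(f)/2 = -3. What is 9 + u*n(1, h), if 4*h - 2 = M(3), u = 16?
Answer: 9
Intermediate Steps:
M(f) = -6 (M(f) = 2*(-3) = -6)
h = -1 (h = 1/2 + (1/4)*(-6) = 1/2 - 3/2 = -1)
n(o, V) = (V + o)/(6 + V)
9 + u*n(1, h) = 9 + 16*((-1 + 1)/(6 - 1)) = 9 + 16*(0/5) = 9 + 16*((1/5)*0) = 9 + 16*0 = 9 + 0 = 9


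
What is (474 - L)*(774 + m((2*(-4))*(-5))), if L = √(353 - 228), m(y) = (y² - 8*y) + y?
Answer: 992556 - 10470*√5 ≈ 9.6914e+5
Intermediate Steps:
m(y) = y² - 7*y
L = 5*√5 (L = √125 = 5*√5 ≈ 11.180)
(474 - L)*(774 + m((2*(-4))*(-5))) = (474 - 5*√5)*(774 + ((2*(-4))*(-5))*(-7 + (2*(-4))*(-5))) = (474 - 5*√5)*(774 + (-8*(-5))*(-7 - 8*(-5))) = (474 - 5*√5)*(774 + 40*(-7 + 40)) = (474 - 5*√5)*(774 + 40*33) = (474 - 5*√5)*(774 + 1320) = (474 - 5*√5)*2094 = 992556 - 10470*√5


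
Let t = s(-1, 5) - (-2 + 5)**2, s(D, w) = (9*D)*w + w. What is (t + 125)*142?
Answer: 10792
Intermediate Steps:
s(D, w) = w + 9*D*w (s(D, w) = 9*D*w + w = w + 9*D*w)
t = -49 (t = 5*(1 + 9*(-1)) - (-2 + 5)**2 = 5*(1 - 9) - 1*3**2 = 5*(-8) - 1*9 = -40 - 9 = -49)
(t + 125)*142 = (-49 + 125)*142 = 76*142 = 10792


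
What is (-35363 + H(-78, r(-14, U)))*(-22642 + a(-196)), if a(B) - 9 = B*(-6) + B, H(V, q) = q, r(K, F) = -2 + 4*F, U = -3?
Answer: 766018181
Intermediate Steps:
a(B) = 9 - 5*B (a(B) = 9 + (B*(-6) + B) = 9 + (-6*B + B) = 9 - 5*B)
(-35363 + H(-78, r(-14, U)))*(-22642 + a(-196)) = (-35363 + (-2 + 4*(-3)))*(-22642 + (9 - 5*(-196))) = (-35363 + (-2 - 12))*(-22642 + (9 + 980)) = (-35363 - 14)*(-22642 + 989) = -35377*(-21653) = 766018181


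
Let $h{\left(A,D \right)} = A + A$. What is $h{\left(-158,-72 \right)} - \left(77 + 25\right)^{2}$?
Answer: $-10720$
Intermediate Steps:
$h{\left(A,D \right)} = 2 A$
$h{\left(-158,-72 \right)} - \left(77 + 25\right)^{2} = 2 \left(-158\right) - \left(77 + 25\right)^{2} = -316 - 102^{2} = -316 - 10404 = -10720$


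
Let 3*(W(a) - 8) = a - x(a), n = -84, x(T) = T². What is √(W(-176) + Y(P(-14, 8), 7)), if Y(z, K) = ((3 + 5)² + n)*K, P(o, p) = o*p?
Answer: 2*I*√2629 ≈ 102.55*I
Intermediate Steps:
Y(z, K) = -20*K (Y(z, K) = ((3 + 5)² - 84)*K = (8² - 84)*K = (64 - 84)*K = -20*K)
W(a) = 8 - a²/3 + a/3 (W(a) = 8 + (a - a²)/3 = 8 + (-a²/3 + a/3) = 8 - a²/3 + a/3)
√(W(-176) + Y(P(-14, 8), 7)) = √((8 - ⅓*(-176)² + (⅓)*(-176)) - 20*7) = √((8 - ⅓*30976 - 176/3) - 140) = √((8 - 30976/3 - 176/3) - 140) = √(-10376 - 140) = √(-10516) = 2*I*√2629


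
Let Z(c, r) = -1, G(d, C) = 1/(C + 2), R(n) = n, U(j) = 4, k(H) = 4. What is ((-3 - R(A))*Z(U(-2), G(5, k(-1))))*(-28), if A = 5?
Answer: -224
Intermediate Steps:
G(d, C) = 1/(2 + C)
((-3 - R(A))*Z(U(-2), G(5, k(-1))))*(-28) = ((-3 - 1*5)*(-1))*(-28) = ((-3 - 5)*(-1))*(-28) = -8*(-1)*(-28) = 8*(-28) = -224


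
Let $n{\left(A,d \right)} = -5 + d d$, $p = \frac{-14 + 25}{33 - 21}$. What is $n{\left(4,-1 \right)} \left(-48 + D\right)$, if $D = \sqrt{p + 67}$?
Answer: $192 - \frac{2 \sqrt{2445}}{3} \approx 159.04$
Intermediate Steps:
$p = \frac{11}{12} \approx 0.91667$
$n{\left(A,d \right)} = -5 + d^{2}$
$D = \frac{\sqrt{2445}}{6}$ ($D = \sqrt{\frac{11}{12} + 67} = \sqrt{\frac{815}{12}} = \frac{\sqrt{2445}}{6} \approx 8.2411$)
$n{\left(4,-1 \right)} \left(-48 + D\right) = \left(-5 + \left(-1\right)^{2}\right) \left(-48 + \frac{\sqrt{2445}}{6}\right) = \left(-5 + 1\right) \left(-48 + \frac{\sqrt{2445}}{6}\right) = - 4 \left(-48 + \frac{\sqrt{2445}}{6}\right) = 192 - \frac{2 \sqrt{2445}}{3}$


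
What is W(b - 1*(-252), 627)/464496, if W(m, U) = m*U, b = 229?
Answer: 100529/154832 ≈ 0.64928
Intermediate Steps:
W(m, U) = U*m
W(b - 1*(-252), 627)/464496 = (627*(229 - 1*(-252)))/464496 = (627*(229 + 252))*(1/464496) = (627*481)*(1/464496) = 301587*(1/464496) = 100529/154832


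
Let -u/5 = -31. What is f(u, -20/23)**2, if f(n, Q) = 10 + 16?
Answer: 676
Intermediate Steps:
u = 155 (u = -5*(-31) = 155)
f(n, Q) = 26
f(u, -20/23)**2 = 26**2 = 676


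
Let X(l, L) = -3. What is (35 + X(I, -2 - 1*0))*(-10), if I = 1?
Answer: -320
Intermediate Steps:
(35 + X(I, -2 - 1*0))*(-10) = (35 - 3)*(-10) = 32*(-10) = -320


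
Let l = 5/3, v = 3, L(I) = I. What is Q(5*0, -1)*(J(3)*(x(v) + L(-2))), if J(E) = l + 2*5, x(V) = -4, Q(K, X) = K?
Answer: 0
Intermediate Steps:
l = 5/3 (l = 5*(⅓) = 5/3 ≈ 1.6667)
J(E) = 35/3 (J(E) = 5/3 + 2*5 = 5/3 + 10 = 35/3)
Q(5*0, -1)*(J(3)*(x(v) + L(-2))) = (5*0)*(35*(-4 - 2)/3) = 0*((35/3)*(-6)) = 0*(-70) = 0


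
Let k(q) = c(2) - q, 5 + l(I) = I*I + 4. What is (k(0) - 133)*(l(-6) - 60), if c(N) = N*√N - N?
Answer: 3375 - 50*√2 ≈ 3304.3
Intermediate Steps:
c(N) = N^(3/2) - N
l(I) = -1 + I² (l(I) = -5 + (I*I + 4) = -5 + (I² + 4) = -5 + (4 + I²) = -1 + I²)
k(q) = -2 - q + 2*√2 (k(q) = (2^(3/2) - 1*2) - q = (2*√2 - 2) - q = (-2 + 2*√2) - q = -2 - q + 2*√2)
(k(0) - 133)*(l(-6) - 60) = ((-2 - 1*0 + 2*√2) - 133)*((-1 + (-6)²) - 60) = ((-2 + 0 + 2*√2) - 133)*((-1 + 36) - 60) = ((-2 + 2*√2) - 133)*(35 - 60) = (-135 + 2*√2)*(-25) = 3375 - 50*√2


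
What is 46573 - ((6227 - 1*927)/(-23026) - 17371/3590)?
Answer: 1925149372733/41331670 ≈ 46578.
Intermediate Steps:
46573 - ((6227 - 1*927)/(-23026) - 17371/3590) = 46573 - ((6227 - 927)*(-1/23026) - 17371*1/3590) = 46573 - (5300*(-1/23026) - 17371/3590) = 46573 - (-2650/11513 - 17371/3590) = 46573 - 1*(-209505823/41331670) = 46573 + 209505823/41331670 = 1925149372733/41331670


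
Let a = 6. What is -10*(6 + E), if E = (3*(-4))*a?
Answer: 660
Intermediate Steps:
E = -72 (E = (3*(-4))*6 = -12*6 = -72)
-10*(6 + E) = -10*(6 - 72) = -10*(-66) = 660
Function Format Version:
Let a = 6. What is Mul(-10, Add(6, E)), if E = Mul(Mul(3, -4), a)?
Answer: 660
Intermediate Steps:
E = -72 (E = Mul(Mul(3, -4), 6) = Mul(-12, 6) = -72)
Mul(-10, Add(6, E)) = Mul(-10, Add(6, -72)) = Mul(-10, -66) = 660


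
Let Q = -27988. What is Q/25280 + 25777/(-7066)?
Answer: -106175721/22328560 ≈ -4.7551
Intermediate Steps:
Q/25280 + 25777/(-7066) = -27988/25280 + 25777/(-7066) = -27988*1/25280 + 25777*(-1/7066) = -6997/6320 - 25777/7066 = -106175721/22328560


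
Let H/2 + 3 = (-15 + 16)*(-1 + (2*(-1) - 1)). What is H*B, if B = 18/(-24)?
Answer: 21/2 ≈ 10.500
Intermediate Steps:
H = -14 (H = -6 + 2*((-15 + 16)*(-1 + (2*(-1) - 1))) = -6 + 2*(1*(-1 + (-2 - 1))) = -6 + 2*(1*(-1 - 3)) = -6 + 2*(1*(-4)) = -6 + 2*(-4) = -6 - 8 = -14)
B = -¾ (B = 18*(-1/24) = -¾ ≈ -0.75000)
H*B = -14*(-¾) = 21/2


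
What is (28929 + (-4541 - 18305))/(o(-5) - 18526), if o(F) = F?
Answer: -6083/18531 ≈ -0.32826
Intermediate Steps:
(28929 + (-4541 - 18305))/(o(-5) - 18526) = (28929 + (-4541 - 18305))/(-5 - 18526) = (28929 - 22846)/(-18531) = 6083*(-1/18531) = -6083/18531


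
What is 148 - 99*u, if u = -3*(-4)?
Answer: -1040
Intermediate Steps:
u = 12
148 - 99*u = 148 - 99*12 = 148 - 1188 = -1040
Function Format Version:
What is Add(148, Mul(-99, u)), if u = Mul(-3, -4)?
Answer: -1040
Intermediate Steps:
u = 12
Add(148, Mul(-99, u)) = Add(148, Mul(-99, 12)) = Add(148, -1188) = -1040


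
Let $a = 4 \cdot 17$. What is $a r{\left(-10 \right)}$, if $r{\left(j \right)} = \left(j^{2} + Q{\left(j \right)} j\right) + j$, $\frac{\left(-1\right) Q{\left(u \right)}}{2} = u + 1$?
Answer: $-6120$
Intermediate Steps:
$Q{\left(u \right)} = -2 - 2 u$ ($Q{\left(u \right)} = - 2 \left(u + 1\right) = - 2 \left(1 + u\right) = -2 - 2 u$)
$a = 68$
$r{\left(j \right)} = j + j^{2} + j \left(-2 - 2 j\right)$ ($r{\left(j \right)} = \left(j^{2} + \left(-2 - 2 j\right) j\right) + j = \left(j^{2} + j \left(-2 - 2 j\right)\right) + j = j + j^{2} + j \left(-2 - 2 j\right)$)
$a r{\left(-10 \right)} = 68 \left(- 10 \left(-1 - -10\right)\right) = 68 \left(- 10 \left(-1 + 10\right)\right) = 68 \left(\left(-10\right) 9\right) = 68 \left(-90\right) = -6120$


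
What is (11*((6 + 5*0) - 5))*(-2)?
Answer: -22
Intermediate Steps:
(11*((6 + 5*0) - 5))*(-2) = (11*((6 + 0) - 5))*(-2) = (11*(6 - 5))*(-2) = (11*1)*(-2) = 11*(-2) = -22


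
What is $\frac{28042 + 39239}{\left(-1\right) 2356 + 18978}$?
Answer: $\frac{67281}{16622} \approx 4.0477$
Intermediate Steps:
$\frac{28042 + 39239}{\left(-1\right) 2356 + 18978} = \frac{67281}{-2356 + 18978} = \frac{67281}{16622}$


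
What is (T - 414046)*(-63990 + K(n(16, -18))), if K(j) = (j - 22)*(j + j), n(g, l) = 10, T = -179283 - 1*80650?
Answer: 43289671170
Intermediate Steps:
T = -259933 (T = -179283 - 80650 = -259933)
K(j) = 2*j*(-22 + j) (K(j) = (-22 + j)*(2*j) = 2*j*(-22 + j))
(T - 414046)*(-63990 + K(n(16, -18))) = (-259933 - 414046)*(-63990 + 2*10*(-22 + 10)) = -673979*(-63990 + 2*10*(-12)) = -673979*(-63990 - 240) = -673979*(-64230) = 43289671170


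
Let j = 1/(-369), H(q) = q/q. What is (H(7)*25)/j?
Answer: -9225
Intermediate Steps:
H(q) = 1
j = -1/369 ≈ -0.0027100
(H(7)*25)/j = (1*25)/(-1/369) = 25*(-369) = -9225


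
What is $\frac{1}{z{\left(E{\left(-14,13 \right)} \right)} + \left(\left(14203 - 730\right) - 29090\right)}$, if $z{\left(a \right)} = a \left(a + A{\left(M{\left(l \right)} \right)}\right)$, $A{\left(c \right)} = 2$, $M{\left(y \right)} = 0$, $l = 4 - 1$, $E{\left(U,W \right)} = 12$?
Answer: $- \frac{1}{15449} \approx -6.4729 \cdot 10^{-5}$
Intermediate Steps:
$l = 3$ ($l = 4 - 1 = 3$)
$z{\left(a \right)} = a \left(2 + a\right)$ ($z{\left(a \right)} = a \left(a + 2\right) = a \left(2 + a\right)$)
$\frac{1}{z{\left(E{\left(-14,13 \right)} \right)} + \left(\left(14203 - 730\right) - 29090\right)} = \frac{1}{12 \left(2 + 12\right) + \left(\left(14203 - 730\right) - 29090\right)} = \frac{1}{12 \cdot 14 + \left(13473 - 29090\right)} = \frac{1}{168 - 15617} = \frac{1}{-15449} = - \frac{1}{15449}$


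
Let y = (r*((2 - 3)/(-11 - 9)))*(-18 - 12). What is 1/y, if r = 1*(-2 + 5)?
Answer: -2/9 ≈ -0.22222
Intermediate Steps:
r = 3 (r = 1*3 = 3)
y = -9/2 (y = (3*((2 - 3)/(-11 - 9)))*(-18 - 12) = (3*(-1/(-20)))*(-30) = (3*(-1*(-1/20)))*(-30) = (3*(1/20))*(-30) = (3/20)*(-30) = -9/2 ≈ -4.5000)
1/y = 1/(-9/2) = -2/9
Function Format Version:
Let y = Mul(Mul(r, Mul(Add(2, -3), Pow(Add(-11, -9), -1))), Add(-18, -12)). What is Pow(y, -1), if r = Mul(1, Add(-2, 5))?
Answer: Rational(-2, 9) ≈ -0.22222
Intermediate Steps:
r = 3 (r = Mul(1, 3) = 3)
y = Rational(-9, 2) (y = Mul(Mul(3, Mul(Add(2, -3), Pow(Add(-11, -9), -1))), Add(-18, -12)) = Mul(Mul(3, Mul(-1, Pow(-20, -1))), -30) = Mul(Mul(3, Mul(-1, Rational(-1, 20))), -30) = Mul(Mul(3, Rational(1, 20)), -30) = Mul(Rational(3, 20), -30) = Rational(-9, 2) ≈ -4.5000)
Pow(y, -1) = Pow(Rational(-9, 2), -1) = Rational(-2, 9)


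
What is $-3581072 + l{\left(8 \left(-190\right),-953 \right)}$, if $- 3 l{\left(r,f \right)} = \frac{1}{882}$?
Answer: $- \frac{9475516513}{2646} \approx -3.5811 \cdot 10^{6}$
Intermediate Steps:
$l{\left(r,f \right)} = - \frac{1}{2646}$ ($l{\left(r,f \right)} = - \frac{1}{3 \cdot 882} = \left(- \frac{1}{3}\right) \frac{1}{882} = - \frac{1}{2646}$)
$-3581072 + l{\left(8 \left(-190\right),-953 \right)} = -3581072 - \frac{1}{2646} = - \frac{9475516513}{2646}$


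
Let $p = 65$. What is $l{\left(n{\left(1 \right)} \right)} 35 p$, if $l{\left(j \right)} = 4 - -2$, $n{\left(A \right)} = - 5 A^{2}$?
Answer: $13650$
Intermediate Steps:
$l{\left(j \right)} = 6$ ($l{\left(j \right)} = 4 + 2 = 6$)
$l{\left(n{\left(1 \right)} \right)} 35 p = 6 \cdot 35 \cdot 65 = 210 \cdot 65 = 13650$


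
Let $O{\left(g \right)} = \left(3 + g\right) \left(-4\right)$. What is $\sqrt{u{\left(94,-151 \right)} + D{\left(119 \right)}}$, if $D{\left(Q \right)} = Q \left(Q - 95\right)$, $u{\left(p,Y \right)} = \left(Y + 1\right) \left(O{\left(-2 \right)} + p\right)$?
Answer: $2 i \sqrt{2661} \approx 103.17 i$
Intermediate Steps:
$O{\left(g \right)} = -12 - 4 g$
$u{\left(p,Y \right)} = \left(1 + Y\right) \left(-4 + p\right)$ ($u{\left(p,Y \right)} = \left(Y + 1\right) \left(\left(-12 - -8\right) + p\right) = \left(1 + Y\right) \left(\left(-12 + 8\right) + p\right) = \left(1 + Y\right) \left(-4 + p\right)$)
$D{\left(Q \right)} = Q \left(-95 + Q\right)$
$\sqrt{u{\left(94,-151 \right)} + D{\left(119 \right)}} = \sqrt{\left(-4 + 94 - -604 - 14194\right) + 119 \left(-95 + 119\right)} = \sqrt{\left(-4 + 94 + 604 - 14194\right) + 119 \cdot 24} = \sqrt{-13500 + 2856} = \sqrt{-10644} = 2 i \sqrt{2661}$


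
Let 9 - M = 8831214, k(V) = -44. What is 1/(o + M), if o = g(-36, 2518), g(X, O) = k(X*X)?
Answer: -1/8831249 ≈ -1.1323e-7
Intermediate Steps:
g(X, O) = -44
o = -44
M = -8831205 (M = 9 - 1*8831214 = 9 - 8831214 = -8831205)
1/(o + M) = 1/(-44 - 8831205) = 1/(-8831249) = -1/8831249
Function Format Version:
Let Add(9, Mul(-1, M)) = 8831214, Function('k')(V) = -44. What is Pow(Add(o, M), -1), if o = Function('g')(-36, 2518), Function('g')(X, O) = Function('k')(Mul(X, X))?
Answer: Rational(-1, 8831249) ≈ -1.1323e-7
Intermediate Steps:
Function('g')(X, O) = -44
o = -44
M = -8831205 (M = Add(9, Mul(-1, 8831214)) = Add(9, -8831214) = -8831205)
Pow(Add(o, M), -1) = Pow(Add(-44, -8831205), -1) = Pow(-8831249, -1) = Rational(-1, 8831249)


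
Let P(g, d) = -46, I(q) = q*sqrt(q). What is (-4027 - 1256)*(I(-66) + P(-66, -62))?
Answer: 243018 + 348678*I*sqrt(66) ≈ 2.4302e+5 + 2.8327e+6*I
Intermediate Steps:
I(q) = q**(3/2)
(-4027 - 1256)*(I(-66) + P(-66, -62)) = (-4027 - 1256)*((-66)**(3/2) - 46) = -5283*(-66*I*sqrt(66) - 46) = -5283*(-46 - 66*I*sqrt(66)) = 243018 + 348678*I*sqrt(66)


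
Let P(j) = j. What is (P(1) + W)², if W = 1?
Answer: 4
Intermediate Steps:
(P(1) + W)² = (1 + 1)² = 2² = 4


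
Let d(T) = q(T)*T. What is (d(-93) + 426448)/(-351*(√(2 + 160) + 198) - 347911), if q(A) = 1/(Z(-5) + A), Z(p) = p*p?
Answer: -1729179811259/1692328771556 + 13086634509*√2/1692328771556 ≈ -1.0108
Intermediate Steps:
Z(p) = p²
q(A) = 1/(25 + A) (q(A) = 1/((-5)² + A) = 1/(25 + A))
d(T) = T/(25 + T)
(d(-93) + 426448)/(-351*(√(2 + 160) + 198) - 347911) = (-93/(25 - 93) + 426448)/(-351*(√(2 + 160) + 198) - 347911) = (-93/(-68) + 426448)/(-351*(√162 + 198) - 347911) = (-93*(-1/68) + 426448)/(-351*(9*√2 + 198) - 347911) = (93/68 + 426448)/(-351*(198 + 9*√2) - 347911) = 28998557/(68*((-69498 - 3159*√2) - 347911)) = 28998557/(68*(-417409 - 3159*√2))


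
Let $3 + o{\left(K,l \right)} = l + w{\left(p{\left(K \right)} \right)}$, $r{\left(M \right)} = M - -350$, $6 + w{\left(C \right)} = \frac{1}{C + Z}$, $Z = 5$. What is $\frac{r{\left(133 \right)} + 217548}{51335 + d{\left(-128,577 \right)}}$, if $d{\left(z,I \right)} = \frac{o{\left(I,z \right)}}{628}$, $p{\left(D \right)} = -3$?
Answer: $\frac{273846936}{64476487} \approx 4.2472$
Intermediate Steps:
$w{\left(C \right)} = -6 + \frac{1}{5 + C}$ ($w{\left(C \right)} = -6 + \frac{1}{C + 5} = -6 + \frac{1}{5 + C}$)
$r{\left(M \right)} = 350 + M$ ($r{\left(M \right)} = M + 350 = 350 + M$)
$o{\left(K,l \right)} = - \frac{17}{2} + l$ ($o{\left(K,l \right)} = -3 + \left(l + \frac{-29 - -18}{5 - 3}\right) = -3 + \left(l + \frac{-29 + 18}{2}\right) = -3 + \left(l + \frac{1}{2} \left(-11\right)\right) = -3 + \left(l - \frac{11}{2}\right) = -3 + \left(- \frac{11}{2} + l\right) = - \frac{17}{2} + l$)
$d{\left(z,I \right)} = - \frac{17}{1256} + \frac{z}{628}$ ($d{\left(z,I \right)} = \frac{- \frac{17}{2} + z}{628} = \left(- \frac{17}{2} + z\right) \frac{1}{628} = - \frac{17}{1256} + \frac{z}{628}$)
$\frac{r{\left(133 \right)} + 217548}{51335 + d{\left(-128,577 \right)}} = \frac{\left(350 + 133\right) + 217548}{51335 + \left(- \frac{17}{1256} + \frac{1}{628} \left(-128\right)\right)} = \frac{483 + 217548}{51335 - \frac{273}{1256}} = \frac{218031}{51335 - \frac{273}{1256}} = \frac{218031}{\frac{64476487}{1256}} = 218031 \cdot \frac{1256}{64476487} = \frac{273846936}{64476487}$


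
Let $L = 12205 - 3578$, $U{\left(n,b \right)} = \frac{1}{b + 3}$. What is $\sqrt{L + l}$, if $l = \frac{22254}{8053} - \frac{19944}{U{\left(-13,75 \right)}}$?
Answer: $\frac{i \sqrt{100324346565583}}{8053} \approx 1243.8 i$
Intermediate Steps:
$U{\left(n,b \right)} = \frac{1}{3 + b}$
$l = - \frac{12527482242}{8053}$ ($l = \frac{22254}{8053} - \frac{19944}{\frac{1}{3 + 75}} = 22254 \cdot \frac{1}{8053} - \frac{19944}{\frac{1}{78}} = \frac{22254}{8053} - 19944 \frac{1}{\frac{1}{78}} = \frac{22254}{8053} - 1555632 = - \frac{12527482242}{8053} \approx -1.5556 \cdot 10^{6}$)
$L = 8627$ ($L = 12205 - 3578 = 8627$)
$\sqrt{L + l} = \sqrt{8627 - \frac{12527482242}{8053}} = \sqrt{- \frac{12458009011}{8053}} = \frac{i \sqrt{100324346565583}}{8053}$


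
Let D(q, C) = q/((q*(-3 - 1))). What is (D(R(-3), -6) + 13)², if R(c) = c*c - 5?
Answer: 2601/16 ≈ 162.56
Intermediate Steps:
R(c) = -5 + c² (R(c) = c² - 5 = -5 + c²)
D(q, C) = -¼ (D(q, C) = q/((q*(-4))) = q/((-4*q)) = q*(-1/(4*q)) = -¼)
(D(R(-3), -6) + 13)² = (-¼ + 13)² = (51/4)² = 2601/16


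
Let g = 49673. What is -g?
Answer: -49673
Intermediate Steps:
-g = -1*49673 = -49673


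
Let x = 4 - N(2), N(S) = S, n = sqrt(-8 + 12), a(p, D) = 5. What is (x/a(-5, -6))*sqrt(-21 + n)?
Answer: 2*I*sqrt(19)/5 ≈ 1.7436*I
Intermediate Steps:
n = 2 (n = sqrt(4) = 2)
x = 2 (x = 4 - 1*2 = 4 - 2 = 2)
(x/a(-5, -6))*sqrt(-21 + n) = (2/5)*sqrt(-21 + 2) = ((1/5)*2)*sqrt(-19) = 2*(I*sqrt(19))/5 = 2*I*sqrt(19)/5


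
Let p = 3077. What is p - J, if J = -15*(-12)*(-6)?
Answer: 4157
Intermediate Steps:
J = -1080 (J = 180*(-6) = -1080)
p - J = 3077 - 1*(-1080) = 3077 + 1080 = 4157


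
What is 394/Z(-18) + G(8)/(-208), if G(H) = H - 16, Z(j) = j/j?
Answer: 10245/26 ≈ 394.04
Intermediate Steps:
Z(j) = 1
G(H) = -16 + H
394/Z(-18) + G(8)/(-208) = 394/1 + (-16 + 8)/(-208) = 394*1 - 8*(-1/208) = 394 + 1/26 = 10245/26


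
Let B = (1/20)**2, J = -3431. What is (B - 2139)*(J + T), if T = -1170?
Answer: 3936610999/400 ≈ 9.8415e+6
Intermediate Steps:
B = 1/400 (B = (1/20)**2 = 1/400 ≈ 0.0025000)
(B - 2139)*(J + T) = (1/400 - 2139)*(-3431 - 1170) = -855599/400*(-4601) = 3936610999/400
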